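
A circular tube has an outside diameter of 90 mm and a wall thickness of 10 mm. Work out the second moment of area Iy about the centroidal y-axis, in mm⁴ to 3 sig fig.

Iy ≈ 2.04 × 10⁶ mm⁴

Split into non-overlapping primitives; take the origin at the lower-left of the bounding box.
Outer circle: ⌀90, A = 6361.7 mm², x = 45 mm, Ī = 3 220 623 mm⁴.
Bore (subtracted): ⌀70, A = 3848.5 mm², x = 45 mm, Ī = 1 178 588 mm⁴.
By symmetry the centroid is at mid-width, x̄ = 45 mm.
All pieces are centred on the centroidal y-axis, so I = ΣĪ (holes subtracted) = 2 042 035 mm⁴.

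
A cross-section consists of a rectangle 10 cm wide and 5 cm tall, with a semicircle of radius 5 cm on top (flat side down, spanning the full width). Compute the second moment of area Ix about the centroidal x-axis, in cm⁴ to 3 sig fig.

Break the section into simple shapes (no overlaps), measuring from the bottom-left corner of the bounding box.
Rectangular body: 10 × 5, A = 50 cm², y = 2.5 cm, Ī = 104.17 cm⁴.
Semicircular cap: semicircle r = 5, A = 39.27 cm², y = 7.1221 cm, Ī = 68.598 cm⁴.
Centroid: ȳ = ΣA·y / ΣA = 4.5333 cm.
Transfer each piece to the centroidal x-axis using Ī + A·d² with d = y − 4.5333:
  rectangular body: d = -2.0333 cm → contributes +310.87 cm⁴
  semicircular cap: d = 2.5888 cm → contributes +331.78 cm⁴
Total I = 642.66 cm⁴.

Ix ≈ 643 cm⁴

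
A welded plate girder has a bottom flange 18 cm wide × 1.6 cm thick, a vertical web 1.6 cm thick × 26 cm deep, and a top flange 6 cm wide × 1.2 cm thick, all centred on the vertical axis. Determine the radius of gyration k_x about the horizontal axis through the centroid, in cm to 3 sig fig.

Decompose the section into non-overlapping parts with the origin at the bottom-left of its bounding rectangle.
Bottom plate: 18 × 1.6, A = 28.8 cm², y = 0.8 cm, Ī = 6.144 cm⁴.
Web plate: 1.6 × 26, A = 41.6 cm², y = 14.6 cm, Ī = 2343.5 cm⁴.
Top plate: 6 × 1.2, A = 7.2 cm², y = 28.2 cm, Ī = 0.864 cm⁴.
Centroid: ȳ = ΣA·y / ΣA = 10.74 cm.
Transfer each piece to the horizontal axis through the centroid using Ī + A·d² with d = y − 10.74:
  bottom plate: d = -9.9402 cm → contributes +2851.8 cm⁴
  web plate: d = 3.8598 cm → contributes +2963.2 cm⁴
  top plate: d = 17.46 cm → contributes +2195.7 cm⁴
Total I = 8010.8 cm⁴.
Radius of gyration: k = √(I/A) = √(8010.8 / 77.6) = 10.16 cm.

k_x ≈ 10.2 cm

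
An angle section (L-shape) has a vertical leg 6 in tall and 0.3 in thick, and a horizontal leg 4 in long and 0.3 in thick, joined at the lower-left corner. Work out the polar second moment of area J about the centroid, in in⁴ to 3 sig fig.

J ≈ 15.0 in⁴

Break the section into simple shapes (no overlaps), measuring from the bottom-left corner of the bounding box.
Vertical leg: 0.3 × 6, A = 1.8 in², y = 3 in, Ī = 5.4 in⁴.
Horizontal leg (remainder): 3.7 × 0.3, A = 1.11 in², y = 0.15 in, Ī = 0.008325 in⁴.
Centroid: ȳ = ΣA·y / ΣA = 1.9129 in.
Transfer each piece to the centroidal x-axis using Ī + A·d² with d = y − 1.9129:
  vertical leg: d = 1.0871 in → contributes +7.5273 in⁴
  horizontal leg (remainder): d = -1.7629 in → contributes +3.4579 in⁴
Total I = 10.985 in⁴.
For the y-axis: x̄ = 0.91289 in.
Repeating about the centroidal y-axis gives I_y = 4.0262 in⁴.
Polar second moment: J = I_x + I_y = 15.011 in⁴.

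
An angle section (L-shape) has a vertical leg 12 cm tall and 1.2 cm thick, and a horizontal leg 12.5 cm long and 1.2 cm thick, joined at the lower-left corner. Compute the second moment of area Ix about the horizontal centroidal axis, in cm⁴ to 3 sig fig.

Ix ≈ 378 cm⁴

Break the section into simple shapes (no overlaps), measuring from the bottom-left corner of the bounding box.
Vertical leg: 1.2 × 12, A = 14.4 cm², y = 6 cm, Ī = 172.8 cm⁴.
Horizontal leg (remainder): 11.3 × 1.2, A = 13.56 cm², y = 0.6 cm, Ī = 1.6272 cm⁴.
Centroid: ȳ = ΣA·y / ΣA = 3.3811 cm.
Transfer each piece to the horizontal centroidal axis using Ī + A·d² with d = y − 3.3811:
  vertical leg: d = 2.6189 cm → contributes +271.56 cm⁴
  horizontal leg (remainder): d = -2.7811 cm → contributes +106.51 cm⁴
Total I = 378.07 cm⁴.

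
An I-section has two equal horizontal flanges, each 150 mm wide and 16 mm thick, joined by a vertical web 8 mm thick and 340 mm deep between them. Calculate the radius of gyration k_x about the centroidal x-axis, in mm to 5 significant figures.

k_x ≈ 154.02 mm

Decompose the section into non-overlapping parts with the origin at the bottom-left of its bounding rectangle.
Bottom flange: 150 × 16, A = 2 400 mm², y = 8 mm, Ī = 51 200 mm⁴.
Web: 8 × 340, A = 2 720 mm², y = 186 mm, Ī = 26 202 667 mm⁴.
Top flange: 150 × 16, A = 2 400 mm², y = 364 mm, Ī = 51 200 mm⁴.
By symmetry the centroid is at mid-height, ȳ = 186 mm.
Transfer each piece to the centroidal x-axis using Ī + A·d² with d = y − 186:
  bottom flange: d = -178 mm → contributes +76 092 800 mm⁴
  web: d = 0 mm → contributes +26 202 667 mm⁴
  top flange: d = 178 mm → contributes +76 092 800 mm⁴
Total I = 178 388 267 mm⁴.
Radius of gyration: k = √(I/A) = √(178 388 267 / 7 520) = 154.019 mm.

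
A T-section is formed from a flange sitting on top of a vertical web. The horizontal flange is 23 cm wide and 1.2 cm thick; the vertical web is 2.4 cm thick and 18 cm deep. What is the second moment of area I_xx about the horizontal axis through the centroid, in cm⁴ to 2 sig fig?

Split into non-overlapping primitives; take the origin at the lower-left of the bounding box.
Flange: 23 × 1.2, A = 27.6 cm², y = 18.6 cm, Ī = 3.312 cm⁴.
Web: 2.4 × 18, A = 43.2 cm², y = 9 cm, Ī = 1 166 cm⁴.
Centroid: ȳ = ΣA·y / ΣA = 12.74 cm.
Transfer each piece to the horizontal axis through the centroid using Ī + A·d² with d = y − 12.74:
  flange: d = 5.858 cm → contributes +950.3 cm⁴
  web: d = -3.742 cm → contributes +1 771 cm⁴
Total I = 2 722 cm⁴.

I_xx ≈ 2700 cm⁴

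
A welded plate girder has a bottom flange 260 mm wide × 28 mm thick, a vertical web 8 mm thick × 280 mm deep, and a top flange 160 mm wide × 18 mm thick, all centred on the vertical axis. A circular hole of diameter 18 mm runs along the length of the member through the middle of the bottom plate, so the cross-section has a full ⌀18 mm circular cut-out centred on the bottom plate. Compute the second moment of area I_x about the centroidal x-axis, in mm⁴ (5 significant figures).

I_x ≈ 2.1065 × 10⁸ mm⁴

Treat the section as a set of non-overlapping primitives; coordinates are from the bounding-box lower-left.
Bottom plate: 260 × 28, A = 7 280 mm², y = 14 mm, Ī = 475626.7 mm⁴.
Web plate: 8 × 280, A = 2 240 mm², y = 168 mm, Ī = 14 634 667 mm⁴.
Top plate: 160 × 18, A = 2 880 mm², y = 317 mm, Ī = 77 760 mm⁴.
Hole (subtracted): ⌀18, A = 254.469 mm², y = 14 mm, Ī = 5152.997 mm⁴.
Centroid: ȳ = ΣA·y / ΣA = 114.2509 mm.
Transfer each piece to the centroidal x-axis using Ī + A·d² with d = y − 114.2509:
  bottom plate: d = -100.2509 mm → contributes +73 641 346 mm⁴
  web plate: d = 53.74913 mm → contributes +21 105 958 mm⁴
  top plate: d = 202.7491 mm → contributes +118 466 529 mm⁴
  hole: d = -100.2509 mm → contributes −2 562 627 mm⁴
Total I = 210 651 206 mm⁴.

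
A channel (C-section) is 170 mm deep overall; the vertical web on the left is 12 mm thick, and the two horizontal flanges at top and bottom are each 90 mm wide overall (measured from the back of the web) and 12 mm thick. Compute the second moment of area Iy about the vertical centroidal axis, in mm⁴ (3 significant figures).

Iy ≈ 2.95 × 10⁶ mm⁴

Break the section into simple shapes (no overlaps), measuring from the bottom-left corner of the bounding box.
Web: 12 × 170, A = 2 040 mm², x = 6 mm, Ī = 24 480 mm⁴.
Top flange (beyond web): 78 × 12, A = 936 mm², x = 51 mm, Ī = 474 552 mm⁴.
Bottom flange (beyond web): 78 × 12, A = 936 mm², x = 51 mm, Ī = 474 552 mm⁴.
Centroid: x̄ = ΣA·x / ΣA = 27.534 mm.
Transfer each piece to the vertical centroidal axis using Ī + A·d² with d = x − 27.534:
  web: d = -21.534 mm → contributes +970 432 mm⁴
  top flange (beyond web): d = 23.466 mm → contributes +989 975 mm⁴
  bottom flange (beyond web): d = 23.466 mm → contributes +989 975 mm⁴
Total I = 2 950 382 mm⁴.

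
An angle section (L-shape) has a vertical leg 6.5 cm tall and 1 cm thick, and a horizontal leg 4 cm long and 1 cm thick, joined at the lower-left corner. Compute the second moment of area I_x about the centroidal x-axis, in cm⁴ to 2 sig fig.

I_x ≈ 39 cm⁴

Treat the section as a set of non-overlapping primitives; coordinates are from the bounding-box lower-left.
Vertical leg: 1 × 6.5, A = 6.5 cm², y = 3.25 cm, Ī = 22.89 cm⁴.
Horizontal leg (remainder): 3 × 1, A = 3 cm², y = 0.5 cm, Ī = 0.25 cm⁴.
Centroid: ȳ = ΣA·y / ΣA = 2.382 cm.
Transfer each piece to the centroidal x-axis using Ī + A·d² with d = y − 2.382:
  vertical leg: d = 0.8684 cm → contributes +27.79 cm⁴
  horizontal leg (remainder): d = -1.882 cm → contributes +10.87 cm⁴
Total I = 38.66 cm⁴.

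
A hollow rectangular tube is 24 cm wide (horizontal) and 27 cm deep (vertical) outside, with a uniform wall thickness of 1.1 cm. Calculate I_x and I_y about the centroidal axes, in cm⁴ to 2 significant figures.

Split into non-overlapping primitives; take the origin at the lower-left of the bounding box.
Outer rectangle: 24 × 27, A = 648 cm², y = 13.5 cm, Ī = 39 366 cm⁴.
Inner void (subtracted): 21.8 × 24.8, A = 540.6 cm², y = 13.5 cm, Ī = 27 710 cm⁴.
By symmetry the centroid is at mid-height, ȳ = 13.5 cm.
All pieces are centred on the centroidal x-axis, so I = ΣĪ (holes subtracted) = 11 656 cm⁴.
Repeating about the centroidal y-axis gives I_y = 9 693 cm⁴.

I_x ≈ 1.2 × 10⁴ cm⁴, I_y ≈ 9700 cm⁴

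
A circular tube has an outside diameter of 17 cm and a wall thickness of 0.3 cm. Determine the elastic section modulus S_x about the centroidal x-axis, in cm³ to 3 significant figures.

Break the section into simple shapes (no overlaps), measuring from the bottom-left corner of the bounding box.
Outer circle: ⌀17, A = 226.98 cm², y = 8.5 cm, Ī = 4099.8 cm⁴.
Bore (subtracted): ⌀16.4, A = 211.24 cm², y = 8.5 cm, Ī = 3 551 cm⁴.
By symmetry the centroid is at mid-height, ȳ = 8.5 cm.
All pieces are centred on the centroidal x-axis, so I = ΣĪ (holes subtracted) = 548.87 cm⁴.
Extreme fibre distance c = 8.5 cm; S = I/c = 64.573 cm³.

S_x ≈ 64.6 cm³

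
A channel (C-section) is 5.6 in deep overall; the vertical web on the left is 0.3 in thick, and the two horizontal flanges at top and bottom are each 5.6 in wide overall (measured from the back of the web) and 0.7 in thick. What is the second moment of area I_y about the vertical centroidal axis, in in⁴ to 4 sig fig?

Split into non-overlapping primitives; take the origin at the lower-left of the bounding box.
Web: 0.3 × 5.6, A = 1.68 in², x = 0.15 in, Ī = 0.0126 in⁴.
Top flange (beyond web): 5.3 × 0.7, A = 3.71 in², x = 2.95 in, Ī = 8.68449 in⁴.
Bottom flange (beyond web): 5.3 × 0.7, A = 3.71 in², x = 2.95 in, Ī = 8.68449 in⁴.
Centroid: x̄ = ΣA·x / ΣA = 2.43308 in.
Transfer each piece to the vertical centroidal axis using Ī + A·d² with d = x − 2.43308:
  web: d = -2.28308 in → contributes +8.7695 in⁴
  top flange (beyond web): d = 0.516923 in → contributes +9.67584 in⁴
  bottom flange (beyond web): d = 0.516923 in → contributes +9.67584 in⁴
Total I = 28.1212 in⁴.

I_y ≈ 28.12 in⁴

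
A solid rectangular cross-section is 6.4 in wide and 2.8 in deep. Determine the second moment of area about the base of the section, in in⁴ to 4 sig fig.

I_base ≈ 46.83 in⁴

The section: 6.4 × 2.8, A = 17.92 in², y = 1.4 in, Ī = 11.7077 in⁴.
Transfer it to the bottom edge using Ī + A·d² with d = y − 0:
  the section: d = 1.4 in → contributes +46.8309 in⁴
Total I = 46.8309 in⁴.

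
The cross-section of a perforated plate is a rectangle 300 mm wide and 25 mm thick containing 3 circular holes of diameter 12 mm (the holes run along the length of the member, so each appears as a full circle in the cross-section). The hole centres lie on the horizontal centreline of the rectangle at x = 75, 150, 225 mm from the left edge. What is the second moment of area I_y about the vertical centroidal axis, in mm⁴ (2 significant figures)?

I_y ≈ 5.5 × 10⁷ mm⁴

Split into non-overlapping primitives; take the origin at the lower-left of the bounding box.
Plate: 300 × 25, A = 7 500 mm², x = 150 mm, Ī = 56 250 000 mm⁴.
Hole 1 (subtracted): ⌀12, A = 113.1 mm², x = 75 mm, Ī = 1 018 mm⁴.
Hole 2 (subtracted): ⌀12, A = 113.1 mm², x = 150 mm, Ī = 1 018 mm⁴.
Hole 3 (subtracted): ⌀12, A = 113.1 mm², x = 225 mm, Ī = 1 018 mm⁴.
By symmetry the centroid is at mid-width, x̄ = 150 mm.
Transfer each piece to the vertical centroidal axis using Ī + A·d² with d = x − 150:
  plate: d = 0 mm → contributes +56 250 000 mm⁴
  hole 1: d = -75 mm → contributes −637 190 mm⁴
  hole 2: d = 0 mm → contributes −1 018 mm⁴
  hole 3: d = 75 mm → contributes −637 190 mm⁴
Total I = 54 974 601 mm⁴.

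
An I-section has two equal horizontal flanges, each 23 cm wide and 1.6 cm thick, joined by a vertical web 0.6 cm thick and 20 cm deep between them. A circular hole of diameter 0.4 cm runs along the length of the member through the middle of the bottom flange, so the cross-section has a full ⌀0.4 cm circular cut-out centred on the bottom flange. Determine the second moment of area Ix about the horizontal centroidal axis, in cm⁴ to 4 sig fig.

Ix ≈ 8986 cm⁴

Break the section into simple shapes (no overlaps), measuring from the bottom-left corner of the bounding box.
Bottom flange: 23 × 1.6, A = 36.8 cm², y = 0.8 cm, Ī = 7.85067 cm⁴.
Web: 0.6 × 20, A = 12 cm², y = 11.6 cm, Ī = 400 cm⁴.
Top flange: 23 × 1.6, A = 36.8 cm², y = 22.4 cm, Ī = 7.85067 cm⁴.
Hole (subtracted): ⌀0.4, A = 0.125664 cm², y = 0.8 cm, Ī = 0.00125664 cm⁴.
Centroid: ȳ = ΣA·y / ΣA = 11.6159 cm.
Transfer each piece to the horizontal centroidal axis using Ī + A·d² with d = y − 11.6159:
  bottom flange: d = -10.8159 cm → contributes +4312.83 cm⁴
  web: d = -0.0158781 cm → contributes +400.003 cm⁴
  top flange: d = 10.7841 cm → contributes +4287.59 cm⁴
  hole: d = -10.8159 cm → contributes −14.7018 cm⁴
Total I = 8985.73 cm⁴.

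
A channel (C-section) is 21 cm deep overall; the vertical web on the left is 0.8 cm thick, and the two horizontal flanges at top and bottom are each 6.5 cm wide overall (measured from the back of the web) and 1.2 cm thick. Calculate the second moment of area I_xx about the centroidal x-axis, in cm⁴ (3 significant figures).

I_xx ≈ 1960 cm⁴

Break the section into simple shapes (no overlaps), measuring from the bottom-left corner of the bounding box.
Web: 0.8 × 21, A = 16.8 cm², y = 10.5 cm, Ī = 617.4 cm⁴.
Top flange (beyond web): 5.7 × 1.2, A = 6.84 cm², y = 20.4 cm, Ī = 0.8208 cm⁴.
Bottom flange (beyond web): 5.7 × 1.2, A = 6.84 cm², y = 0.6 cm, Ī = 0.8208 cm⁴.
By symmetry the centroid is at mid-height, ȳ = 10.5 cm.
Transfer each piece to the centroidal x-axis using Ī + A·d² with d = y − 10.5:
  web: d = 0 cm → contributes +617.4 cm⁴
  top flange (beyond web): d = 9.9 cm → contributes +671.21 cm⁴
  bottom flange (beyond web): d = -9.9 cm → contributes +671.21 cm⁴
Total I = 1959.8 cm⁴.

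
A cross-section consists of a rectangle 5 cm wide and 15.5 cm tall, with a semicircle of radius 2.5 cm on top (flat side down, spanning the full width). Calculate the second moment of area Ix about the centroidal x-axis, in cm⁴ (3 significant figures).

Ix ≈ 2230 cm⁴

Treat the section as a set of non-overlapping primitives; coordinates are from the bounding-box lower-left.
Rectangular body: 5 × 15.5, A = 77.5 cm², y = 7.75 cm, Ī = 1551.6 cm⁴.
Semicircular cap: semicircle r = 2.5, A = 9.8175 cm², y = 16.561 cm, Ī = 4.2874 cm⁴.
Centroid: ȳ = ΣA·y / ΣA = 8.7407 cm.
Transfer each piece to the centroidal x-axis using Ī + A·d² with d = y − 8.7407:
  rectangular body: d = -0.99066 cm → contributes +1627.7 cm⁴
  semicircular cap: d = 7.8204 cm → contributes +604.71 cm⁴
Total I = 2232.4 cm⁴.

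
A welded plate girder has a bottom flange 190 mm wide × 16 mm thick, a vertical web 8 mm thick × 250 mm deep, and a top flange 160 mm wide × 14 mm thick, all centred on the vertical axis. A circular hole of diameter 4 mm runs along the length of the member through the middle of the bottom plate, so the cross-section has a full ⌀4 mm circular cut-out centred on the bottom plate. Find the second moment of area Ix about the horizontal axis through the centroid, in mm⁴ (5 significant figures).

Decompose the section into non-overlapping parts with the origin at the bottom-left of its bounding rectangle.
Bottom plate: 190 × 16, A = 3 040 mm², y = 8 mm, Ī = 64853.33 mm⁴.
Web plate: 8 × 250, A = 2 000 mm², y = 141 mm, Ī = 10 416 667 mm⁴.
Top plate: 160 × 14, A = 2 240 mm², y = 273 mm, Ī = 36586.67 mm⁴.
Hole (subtracted): ⌀4, A = 12.56637 mm², y = 8 mm, Ī = 12.56637 mm⁴.
Centroid: ȳ = ΣA·y / ΣA = 126.2811 mm.
Transfer each piece to the horizontal axis through the centroid using Ī + A·d² with d = y − 126.2811:
  bottom plate: d = -118.2811 mm → contributes +42 595 722 mm⁴
  web plate: d = 14.71891 mm → contributes +10 849 959 mm⁴
  top plate: d = 146.7189 mm → contributes +48 255 806 mm⁴
  hole: d = -118.2811 mm → contributes −175821.3 mm⁴
Total I = 101 525 666 mm⁴.

Ix ≈ 1.0153 × 10⁸ mm⁴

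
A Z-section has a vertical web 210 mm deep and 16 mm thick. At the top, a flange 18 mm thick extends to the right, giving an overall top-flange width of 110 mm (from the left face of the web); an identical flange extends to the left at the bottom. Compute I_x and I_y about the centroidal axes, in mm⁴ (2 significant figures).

Treat the section as a set of non-overlapping primitives; coordinates are from the bounding-box lower-left.
Web: 16 × 210, A = 3 360 mm², y = 105 mm, Ī = 12 348 000 mm⁴.
Top flange (beyond web): 94 × 18, A = 1 692 mm², y = 201 mm, Ī = 45 684 mm⁴.
Bottom flange (beyond web): 94 × 18, A = 1 692 mm², y = 9 mm, Ī = 45 684 mm⁴.
Centroid: ȳ = ΣA·y / ΣA = 105 mm.
Transfer each piece to the centroidal x-axis using Ī + A·d² with d = y − 105:
  web: d = 0 mm → contributes +12 348 000 mm⁴
  top flange (beyond web): d = 96 mm → contributes +15 639 156 mm⁴
  bottom flange (beyond web): d = -96 mm → contributes +15 639 156 mm⁴
Total I = 43 626 312 mm⁴.
For the y-axis: x̄ = 102 mm.
Repeating about the centroidal y-axis gives I_y = 12 800 032 mm⁴.

I_x ≈ 4.4 × 10⁷ mm⁴, I_y ≈ 1.3 × 10⁷ mm⁴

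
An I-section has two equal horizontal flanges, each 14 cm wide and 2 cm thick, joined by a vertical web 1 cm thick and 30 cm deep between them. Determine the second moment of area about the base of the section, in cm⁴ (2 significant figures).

Break the section into simple shapes (no overlaps), measuring from the bottom-left corner of the bounding box.
Bottom flange: 14 × 2, A = 28 cm², y = 1 cm, Ī = 9.333 cm⁴.
Web: 1 × 30, A = 30 cm², y = 17 cm, Ī = 2 250 cm⁴.
Top flange: 14 × 2, A = 28 cm², y = 33 cm, Ī = 9.333 cm⁴.
Transfer each piece to a horizontal axis along the bottom face using Ī + A·d² with d = y − 0:
  bottom flange: d = 1 cm → contributes +37.33 cm⁴
  web: d = 17 cm → contributes +10 920 cm⁴
  top flange: d = 33 cm → contributes +30 501 cm⁴
Total I = 41 459 cm⁴.

I_base ≈ 4.1 × 10⁴ cm⁴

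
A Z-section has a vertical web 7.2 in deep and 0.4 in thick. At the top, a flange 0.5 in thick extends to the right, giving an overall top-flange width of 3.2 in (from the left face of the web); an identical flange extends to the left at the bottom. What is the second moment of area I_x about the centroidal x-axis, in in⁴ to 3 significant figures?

Decompose the section into non-overlapping parts with the origin at the bottom-left of its bounding rectangle.
Web: 0.4 × 7.2, A = 2.88 in², y = 3.6 in, Ī = 12.442 in⁴.
Top flange (beyond web): 2.8 × 0.5, A = 1.4 in², y = 6.95 in, Ī = 0.029167 in⁴.
Bottom flange (beyond web): 2.8 × 0.5, A = 1.4 in², y = 0.25 in, Ī = 0.029167 in⁴.
Centroid: ȳ = ΣA·y / ΣA = 3.6 in.
Transfer each piece to the centroidal x-axis using Ī + A·d² with d = y − 3.6:
  web: d = 0 in → contributes +12.442 in⁴
  top flange (beyond web): d = 3.35 in → contributes +15.741 in⁴
  bottom flange (beyond web): d = -3.35 in → contributes +15.741 in⁴
Total I = 43.923 in⁴.

I_x ≈ 43.9 in⁴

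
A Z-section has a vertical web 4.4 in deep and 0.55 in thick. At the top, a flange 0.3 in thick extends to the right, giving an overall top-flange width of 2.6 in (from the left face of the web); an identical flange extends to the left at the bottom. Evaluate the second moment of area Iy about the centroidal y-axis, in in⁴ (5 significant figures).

Iy ≈ 2.5705 in⁴

Split into non-overlapping primitives; take the origin at the lower-left of the bounding box.
Web: 0.55 × 4.4, A = 2.42 in², x = 2.325 in, Ī = 0.06100417 in⁴.
Top flange (beyond web): 2.05 × 0.3, A = 0.615 in², x = 3.625 in, Ī = 0.2153781 in⁴.
Bottom flange (beyond web): 2.05 × 0.3, A = 0.615 in², x = 1.025 in, Ī = 0.2153781 in⁴.
Centroid: x̄ = ΣA·x / ΣA = 2.325 in.
Transfer each piece to the centroidal y-axis using Ī + A·d² with d = x − 2.325:
  web: d = 0 in → contributes +0.06100417 in⁴
  top flange (beyond web): d = 1.3 in → contributes +1.254728 in⁴
  bottom flange (beyond web): d = -1.3 in → contributes +1.254728 in⁴
Total I = 2.57046 in⁴.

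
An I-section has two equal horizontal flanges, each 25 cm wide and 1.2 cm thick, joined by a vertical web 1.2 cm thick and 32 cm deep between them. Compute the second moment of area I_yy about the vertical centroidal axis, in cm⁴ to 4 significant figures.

I_yy ≈ 3130 cm⁴

Break the section into simple shapes (no overlaps), measuring from the bottom-left corner of the bounding box.
Bottom flange: 25 × 1.2, A = 30 cm², x = 12.5 cm, Ī = 1562.5 cm⁴.
Web: 1.2 × 32, A = 38.4 cm², x = 12.5 cm, Ī = 4.608 cm⁴.
Top flange: 25 × 1.2, A = 30 cm², x = 12.5 cm, Ī = 1562.5 cm⁴.
By symmetry the centroid is at mid-width, x̄ = 12.5 cm.
All pieces are centred on the vertical centroidal axis, so I = ΣĪ = 3129.61 cm⁴.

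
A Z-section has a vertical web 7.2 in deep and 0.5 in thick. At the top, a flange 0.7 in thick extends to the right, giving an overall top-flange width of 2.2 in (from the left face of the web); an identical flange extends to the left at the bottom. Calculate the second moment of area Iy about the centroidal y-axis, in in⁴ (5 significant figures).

Decompose the section into non-overlapping parts with the origin at the bottom-left of its bounding rectangle.
Web: 0.5 × 7.2, A = 3.6 in², x = 1.95 in, Ī = 0.075 in⁴.
Top flange (beyond web): 1.7 × 0.7, A = 1.19 in², x = 3.05 in, Ī = 0.2865917 in⁴.
Bottom flange (beyond web): 1.7 × 0.7, A = 1.19 in², x = 0.85 in, Ī = 0.2865917 in⁴.
Centroid: x̄ = ΣA·x / ΣA = 1.95 in.
Transfer each piece to the centroidal y-axis using Ī + A·d² with d = x − 1.95:
  web: d = 0 in → contributes +0.075 in⁴
  top flange (beyond web): d = 1.1 in → contributes +1.726492 in⁴
  bottom flange (beyond web): d = -1.1 in → contributes +1.726492 in⁴
Total I = 3.527983 in⁴.

Iy ≈ 3.5280 in⁴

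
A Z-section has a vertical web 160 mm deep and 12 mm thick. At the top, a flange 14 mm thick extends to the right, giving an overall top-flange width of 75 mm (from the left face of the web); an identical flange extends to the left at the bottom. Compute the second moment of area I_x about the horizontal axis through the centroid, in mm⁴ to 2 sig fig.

Break the section into simple shapes (no overlaps), measuring from the bottom-left corner of the bounding box.
Web: 12 × 160, A = 1 920 mm², y = 80 mm, Ī = 4 096 000 mm⁴.
Top flange (beyond web): 63 × 14, A = 882 mm², y = 153 mm, Ī = 14 406 mm⁴.
Bottom flange (beyond web): 63 × 14, A = 882 mm², y = 7 mm, Ī = 14 406 mm⁴.
Centroid: ȳ = ΣA·y / ΣA = 80 mm.
Transfer each piece to the horizontal axis through the centroid using Ī + A·d² with d = y − 80:
  web: d = 0 mm → contributes +4 096 000 mm⁴
  top flange (beyond web): d = 73 mm → contributes +4 714 584 mm⁴
  bottom flange (beyond web): d = -73 mm → contributes +4 714 584 mm⁴
Total I = 13 525 168 mm⁴.

I_x ≈ 1.4 × 10⁷ mm⁴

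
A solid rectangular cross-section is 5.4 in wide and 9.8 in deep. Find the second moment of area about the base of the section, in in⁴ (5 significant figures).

The section: 5.4 × 9.8, A = 52.92 in², y = 4.9 in, Ī = 423.5364 in⁴.
Transfer it to a horizontal axis along the bottom face using Ī + A·d² with d = y − 0:
  the section: d = 4.9 in → contributes +1694.146 in⁴
Total I = 1694.146 in⁴.

I_base ≈ 1694.1 in⁴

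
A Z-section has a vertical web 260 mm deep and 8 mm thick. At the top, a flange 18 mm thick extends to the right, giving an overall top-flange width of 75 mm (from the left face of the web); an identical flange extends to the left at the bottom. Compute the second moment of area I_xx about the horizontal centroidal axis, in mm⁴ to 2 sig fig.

I_xx ≈ 4.7 × 10⁷ mm⁴

Split into non-overlapping primitives; take the origin at the lower-left of the bounding box.
Web: 8 × 260, A = 2 080 mm², y = 130 mm, Ī = 11 717 333 mm⁴.
Top flange (beyond web): 67 × 18, A = 1 206 mm², y = 251 mm, Ī = 32 562 mm⁴.
Bottom flange (beyond web): 67 × 18, A = 1 206 mm², y = 9 mm, Ī = 32 562 mm⁴.
Centroid: ȳ = ΣA·y / ΣA = 130 mm.
Transfer each piece to the horizontal centroidal axis using Ī + A·d² with d = y − 130:
  web: d = 0 mm → contributes +11 717 333 mm⁴
  top flange (beyond web): d = 121 mm → contributes +17 689 608 mm⁴
  bottom flange (beyond web): d = -121 mm → contributes +17 689 608 mm⁴
Total I = 47 096 549 mm⁴.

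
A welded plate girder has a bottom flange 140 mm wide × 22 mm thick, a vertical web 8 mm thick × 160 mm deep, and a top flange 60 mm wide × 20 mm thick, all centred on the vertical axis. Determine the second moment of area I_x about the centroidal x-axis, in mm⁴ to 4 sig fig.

Decompose the section into non-overlapping parts with the origin at the bottom-left of its bounding rectangle.
Bottom plate: 140 × 22, A = 3 080 mm², y = 11 mm, Ī = 124 227 mm⁴.
Web plate: 8 × 160, A = 1 280 mm², y = 102 mm, Ī = 2 730 667 mm⁴.
Top plate: 60 × 20, A = 1 200 mm², y = 192 mm, Ī = 40 000 mm⁴.
Centroid: ȳ = ΣA·y / ΣA = 71.0144 mm.
Transfer each piece to the centroidal x-axis using Ī + A·d² with d = y − 71.0144:
  bottom plate: d = -60.0144 mm → contributes +11 217 545 mm⁴
  web plate: d = 30.9856 mm → contributes +3 959 605 mm⁴
  top plate: d = 120.986 mm → contributes +17 605 022 mm⁴
Total I = 32 782 172 mm⁴.

I_x ≈ 3.278 × 10⁷ mm⁴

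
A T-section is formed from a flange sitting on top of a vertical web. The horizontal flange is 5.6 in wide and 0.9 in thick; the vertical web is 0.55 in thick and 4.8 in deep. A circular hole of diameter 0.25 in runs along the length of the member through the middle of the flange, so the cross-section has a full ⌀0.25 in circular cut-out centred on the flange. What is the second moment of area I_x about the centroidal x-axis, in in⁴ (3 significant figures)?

Treat the section as a set of non-overlapping primitives; coordinates are from the bounding-box lower-left.
Flange: 5.6 × 0.9, A = 5.04 in², y = 5.25 in, Ī = 0.3402 in⁴.
Web: 0.55 × 4.8, A = 2.64 in², y = 2.4 in, Ī = 5.0688 in⁴.
Hole (subtracted): ⌀0.25, A = 0.049087 in², y = 5.25 in, Ī = 0.00019175 in⁴.
Centroid: ȳ = ΣA·y / ΣA = 4.264 in.
Transfer each piece to the centroidal x-axis using Ī + A·d² with d = y − 4.264:
  flange: d = 0.98599 in → contributes +5.24 in⁴
  web: d = -1.864 in → contributes +14.242 in⁴
  hole: d = 0.98599 in → contributes −0.047913 in⁴
Total I = 19.434 in⁴.

I_x ≈ 19.4 in⁴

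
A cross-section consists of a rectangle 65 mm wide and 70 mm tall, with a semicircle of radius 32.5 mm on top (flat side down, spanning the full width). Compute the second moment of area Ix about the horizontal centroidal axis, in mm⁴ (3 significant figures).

Ix ≈ 4.87 × 10⁶ mm⁴

Break the section into simple shapes (no overlaps), measuring from the bottom-left corner of the bounding box.
Rectangular body: 65 × 70, A = 4 550 mm², y = 35 mm, Ī = 1 857 917 mm⁴.
Semicircular cap: semicircle r = 32.5, A = 1659.2 mm², y = 83.793 mm, Ī = 122 452 mm⁴.
Centroid: ȳ = ΣA·y / ΣA = 48.038 mm.
Transfer each piece to the horizontal centroidal axis using Ī + A·d² with d = y − 48.038:
  rectangular body: d = -13.038 mm → contributes +2 631 385 mm⁴
  semicircular cap: d = 35.755 mm → contributes +2 243 582 mm⁴
Total I = 4 874 967 mm⁴.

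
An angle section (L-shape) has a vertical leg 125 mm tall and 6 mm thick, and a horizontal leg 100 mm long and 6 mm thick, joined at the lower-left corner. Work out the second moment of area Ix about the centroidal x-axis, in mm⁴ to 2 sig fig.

Break the section into simple shapes (no overlaps), measuring from the bottom-left corner of the bounding box.
Vertical leg: 6 × 125, A = 750 mm², y = 62.5 mm, Ī = 976 563 mm⁴.
Horizontal leg (remainder): 94 × 6, A = 564 mm², y = 3 mm, Ī = 1 692 mm⁴.
Centroid: ȳ = ΣA·y / ΣA = 36.96 mm.
Transfer each piece to the centroidal x-axis using Ī + A·d² with d = y − 36.96:
  vertical leg: d = 25.54 mm → contributes +1 465 736 mm⁴
  horizontal leg (remainder): d = -33.96 mm → contributes +652 188 mm⁴
Total I = 2 117 924 mm⁴.

Ix ≈ 2.1 × 10⁶ mm⁴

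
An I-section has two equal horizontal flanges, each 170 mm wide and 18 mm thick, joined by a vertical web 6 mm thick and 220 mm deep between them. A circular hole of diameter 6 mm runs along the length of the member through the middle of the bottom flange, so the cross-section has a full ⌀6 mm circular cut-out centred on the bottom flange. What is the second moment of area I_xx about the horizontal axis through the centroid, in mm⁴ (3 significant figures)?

Decompose the section into non-overlapping parts with the origin at the bottom-left of its bounding rectangle.
Bottom flange: 170 × 18, A = 3 060 mm², y = 9 mm, Ī = 82 620 mm⁴.
Web: 6 × 220, A = 1 320 mm², y = 128 mm, Ī = 5 324 000 mm⁴.
Top flange: 170 × 18, A = 3 060 mm², y = 247 mm, Ī = 82 620 mm⁴.
Hole (subtracted): ⌀6, A = 28.274 mm², y = 9 mm, Ī = 63.617 mm⁴.
Centroid: ȳ = ΣA·y / ΣA = 128.45 mm.
Transfer each piece to the horizontal axis through the centroid using Ī + A·d² with d = y − 128.45:
  bottom flange: d = -119.45 mm → contributes +43 746 522 mm⁴
  web: d = -0.45396 mm → contributes +5 324 272 mm⁴
  top flange: d = 118.55 mm → contributes +43 085 299 mm⁴
  hole: d = -119.45 mm → contributes −403 517 mm⁴
Total I = 91 752 576 mm⁴.

I_xx ≈ 9.18 × 10⁷ mm⁴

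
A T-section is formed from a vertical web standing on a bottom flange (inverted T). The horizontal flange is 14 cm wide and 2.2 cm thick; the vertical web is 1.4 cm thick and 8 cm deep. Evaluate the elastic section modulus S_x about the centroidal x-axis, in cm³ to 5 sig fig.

Break the section into simple shapes (no overlaps), measuring from the bottom-left corner of the bounding box.
Flange: 14 × 2.2, A = 30.8 cm², y = 1.1 cm, Ī = 12.42267 cm⁴.
Web: 1.4 × 8, A = 11.2 cm², y = 6.2 cm, Ī = 59.73333 cm⁴.
Centroid: ȳ = ΣA·y / ΣA = 2.46 cm.
Transfer each piece to the centroidal x-axis using Ī + A·d² with d = y − 2.46:
  flange: d = -1.36 cm → contributes +69.39035 cm⁴
  web: d = 3.74 cm → contributes +216.3945 cm⁴
Total I = 285.7848 cm⁴.
Extreme fibre distance c = 7.74 cm; S = I/c = 36.9231 cm³.

S_x ≈ 36.923 cm³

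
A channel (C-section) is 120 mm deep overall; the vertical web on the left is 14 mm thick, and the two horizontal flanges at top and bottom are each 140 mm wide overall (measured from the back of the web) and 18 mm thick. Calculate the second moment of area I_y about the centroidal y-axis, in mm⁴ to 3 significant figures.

Break the section into simple shapes (no overlaps), measuring from the bottom-left corner of the bounding box.
Web: 14 × 120, A = 1 680 mm², x = 7 mm, Ī = 27 440 mm⁴.
Top flange (beyond web): 126 × 18, A = 2 268 mm², x = 77 mm, Ī = 3 000 564 mm⁴.
Bottom flange (beyond web): 126 × 18, A = 2 268 mm², x = 77 mm, Ī = 3 000 564 mm⁴.
Centroid: x̄ = ΣA·x / ΣA = 58.081 mm.
Transfer each piece to the centroidal y-axis using Ī + A·d² with d = x − 58.081:
  web: d = -51.081 mm → contributes +4 411 025 mm⁴
  top flange (beyond web): d = 18.919 mm → contributes +3 812 339 mm⁴
  bottom flange (beyond web): d = 18.919 mm → contributes +3 812 339 mm⁴
Total I = 12 035 703 mm⁴.

I_y ≈ 1.20 × 10⁷ mm⁴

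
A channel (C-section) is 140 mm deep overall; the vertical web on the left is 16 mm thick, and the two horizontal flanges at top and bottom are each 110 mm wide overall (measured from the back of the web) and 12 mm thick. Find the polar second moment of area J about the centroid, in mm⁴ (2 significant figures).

J ≈ 1.8 × 10⁷ mm⁴

Split into non-overlapping primitives; take the origin at the lower-left of the bounding box.
Web: 16 × 140, A = 2 240 mm², y = 70 mm, Ī = 3 658 667 mm⁴.
Top flange (beyond web): 94 × 12, A = 1 128 mm², y = 134 mm, Ī = 13 536 mm⁴.
Bottom flange (beyond web): 94 × 12, A = 1 128 mm², y = 6 mm, Ī = 13 536 mm⁴.
By symmetry the centroid is at mid-height, ȳ = 70 mm.
Transfer each piece to the centroidal x-axis using Ī + A·d² with d = y − 70:
  web: d = 0 mm → contributes +3 658 667 mm⁴
  top flange (beyond web): d = 64 mm → contributes +4 633 824 mm⁴
  bottom flange (beyond web): d = -64 mm → contributes +4 633 824 mm⁴
Total I = 12 926 315 mm⁴.
For the y-axis: x̄ = 35.6 mm.
Repeating about the centroidal y-axis gives I_y = 5 109 012 mm⁴.
Polar second moment: J = I_x + I_y = 18 035 326 mm⁴.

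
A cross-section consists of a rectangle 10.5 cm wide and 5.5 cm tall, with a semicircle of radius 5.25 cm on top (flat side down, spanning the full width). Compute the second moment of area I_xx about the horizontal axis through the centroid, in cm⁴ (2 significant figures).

I_xx ≈ 840 cm⁴

Split into non-overlapping primitives; take the origin at the lower-left of the bounding box.
Rectangular body: 10.5 × 5.5, A = 57.75 cm², y = 2.75 cm, Ī = 145.6 cm⁴.
Semicircular cap: semicircle r = 5.25, A = 43.3 cm², y = 7.728 cm, Ī = 83.38 cm⁴.
Centroid: ȳ = ΣA·y / ΣA = 4.883 cm.
Transfer each piece to the horizontal axis through the centroid using Ī + A·d² with d = y − 4.883:
  rectangular body: d = -2.133 cm → contributes +408.3 cm⁴
  semicircular cap: d = 2.845 cm → contributes +433.9 cm⁴
Total I = 842.2 cm⁴.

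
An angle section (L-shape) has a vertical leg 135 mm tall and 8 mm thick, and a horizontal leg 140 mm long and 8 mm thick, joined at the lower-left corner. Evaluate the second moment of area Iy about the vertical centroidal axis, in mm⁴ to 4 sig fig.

Break the section into simple shapes (no overlaps), measuring from the bottom-left corner of the bounding box.
Vertical leg: 8 × 135, A = 1 080 mm², x = 4 mm, Ī = 5 760 mm⁴.
Horizontal leg (remainder): 132 × 8, A = 1 056 mm², x = 74 mm, Ī = 1 533 312 mm⁴.
Centroid: x̄ = ΣA·x / ΣA = 38.6067 mm.
Transfer each piece to the vertical centroidal axis using Ī + A·d² with d = x − 38.6067:
  vertical leg: d = -34.6067 mm → contributes +1 299 197 mm⁴
  horizontal leg (remainder): d = 35.3933 mm → contributes +2 856 145 mm⁴
Total I = 4 155 342 mm⁴.

Iy ≈ 4.155 × 10⁶ mm⁴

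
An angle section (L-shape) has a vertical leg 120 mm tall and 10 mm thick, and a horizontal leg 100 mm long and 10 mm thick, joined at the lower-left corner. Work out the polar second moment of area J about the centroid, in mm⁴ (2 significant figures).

Split into non-overlapping primitives; take the origin at the lower-left of the bounding box.
Vertical leg: 10 × 120, A = 1 200 mm², y = 60 mm, Ī = 1 440 000 mm⁴.
Horizontal leg (remainder): 90 × 10, A = 900 mm², y = 5 mm, Ī = 7 500 mm⁴.
Centroid: ȳ = ΣA·y / ΣA = 36.43 mm.
Transfer each piece to the centroidal x-axis using Ī + A·d² with d = y − 36.43:
  vertical leg: d = 23.57 mm → contributes +2 106 735 mm⁴
  horizontal leg (remainder): d = -31.43 mm → contributes +896 480 mm⁴
Total I = 3 003 214 mm⁴.
For the y-axis: x̄ = 26.43 mm.
Repeating about the centroidal y-axis gives I_y = 1 903 214 mm⁴.
Polar second moment: J = I_x + I_y = 4 906 429 mm⁴.

J ≈ 4.9 × 10⁶ mm⁴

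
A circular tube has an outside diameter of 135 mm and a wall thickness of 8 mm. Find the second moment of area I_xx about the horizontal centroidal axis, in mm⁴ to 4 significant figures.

Treat the section as a set of non-overlapping primitives; coordinates are from the bounding-box lower-left.
Outer circle: ⌀135, A = 14313.9 mm², y = 67.5 mm, Ī = 16 304 406 mm⁴.
Bore (subtracted): ⌀119, A = 11 122 mm², y = 67.5 mm, Ī = 9 843 686 mm⁴.
By symmetry the centroid is at mid-height, ȳ = 67.5 mm.
All pieces are centred on the horizontal centroidal axis, so I = ΣĪ (holes subtracted) = 6 460 720 mm⁴.

I_xx ≈ 6.461 × 10⁶ mm⁴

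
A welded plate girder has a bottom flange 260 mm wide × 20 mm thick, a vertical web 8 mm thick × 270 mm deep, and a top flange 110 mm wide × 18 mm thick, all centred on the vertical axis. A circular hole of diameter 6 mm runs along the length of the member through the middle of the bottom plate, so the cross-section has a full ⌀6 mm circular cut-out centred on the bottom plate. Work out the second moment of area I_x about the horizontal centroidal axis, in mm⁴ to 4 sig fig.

I_x ≈ 1.399 × 10⁸ mm⁴

Break the section into simple shapes (no overlaps), measuring from the bottom-left corner of the bounding box.
Bottom plate: 260 × 20, A = 5 200 mm², y = 10 mm, Ī = 173 333 mm⁴.
Web plate: 8 × 270, A = 2 160 mm², y = 155 mm, Ī = 13 122 000 mm⁴.
Top plate: 110 × 18, A = 1 980 mm², y = 299 mm, Ī = 53 460 mm⁴.
Hole (subtracted): ⌀6, A = 28.2743 mm², y = 10 mm, Ī = 63.6173 mm⁴.
Centroid: ȳ = ΣA·y / ΣA = 105.087 mm.
Transfer each piece to the horizontal centroidal axis using Ī + A·d² with d = y − 105.087:
  bottom plate: d = -95.0866 mm → contributes +47 188 898 mm⁴
  web plate: d = 49.9134 mm → contributes +18 503 318 mm⁴
  top plate: d = 193.913 mm → contributes +74 506 253 mm⁴
  hole: d = -95.0866 mm → contributes −255 705 mm⁴
Total I = 139 942 764 mm⁴.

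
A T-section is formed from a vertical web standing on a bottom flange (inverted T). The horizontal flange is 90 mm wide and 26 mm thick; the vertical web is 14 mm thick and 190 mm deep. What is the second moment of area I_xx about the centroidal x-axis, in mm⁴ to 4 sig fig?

Treat the section as a set of non-overlapping primitives; coordinates are from the bounding-box lower-left.
Flange: 90 × 26, A = 2 340 mm², y = 13 mm, Ī = 131 820 mm⁴.
Web: 14 × 190, A = 2 660 mm², y = 121 mm, Ī = 8 002 167 mm⁴.
Centroid: ȳ = ΣA·y / ΣA = 70.456 mm.
Transfer each piece to the centroidal x-axis using Ī + A·d² with d = y − 70.456:
  flange: d = -57.456 mm → contributes +7 856 609 mm⁴
  web: d = 50.544 mm → contributes +14 797 658 mm⁴
Total I = 22 654 267 mm⁴.

I_xx ≈ 2.265 × 10⁷ mm⁴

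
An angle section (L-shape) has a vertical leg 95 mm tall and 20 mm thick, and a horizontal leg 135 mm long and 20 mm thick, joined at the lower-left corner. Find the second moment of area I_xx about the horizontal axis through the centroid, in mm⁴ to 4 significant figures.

I_xx ≈ 2.969 × 10⁶ mm⁴

Decompose the section into non-overlapping parts with the origin at the bottom-left of its bounding rectangle.
Vertical leg: 20 × 95, A = 1 900 mm², y = 47.5 mm, Ī = 1 428 958 mm⁴.
Horizontal leg (remainder): 115 × 20, A = 2 300 mm², y = 10 mm, Ī = 76666.7 mm⁴.
Centroid: ȳ = ΣA·y / ΣA = 26.9643 mm.
Transfer each piece to the horizontal axis through the centroid using Ī + A·d² with d = y − 26.9643:
  vertical leg: d = 20.5357 mm → contributes +2 230 218 mm⁴
  horizontal leg (remainder): d = -16.9643 mm → contributes +738 577 mm⁴
Total I = 2 968 795 mm⁴.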